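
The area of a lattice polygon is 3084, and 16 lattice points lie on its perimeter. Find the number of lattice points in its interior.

3077

Pick's theorem A = I + B/2 − 1 rearranges to I = A − B/2 + 1 = 3084 − 16/2 + 1 = 3077.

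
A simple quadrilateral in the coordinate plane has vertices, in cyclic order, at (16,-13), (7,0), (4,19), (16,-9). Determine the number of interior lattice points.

The shoelace formula gives twice the area as |(16·0 − 7·(-13)) + (7·19 − 4·0) + (4·(-9) − 16·19) + (16·(-13) − 16·(-9))| = 180, so the area is 90.
Along each edge there are gcd(|Δx|,|Δy|)+1 lattice points, so counting each shared vertex once the boundary has gcd(9,13) + gcd(3,19) + gcd(12,28) + gcd(0,4) = 1+1+4+4 = 10.
By Pick's theorem A = I + B/2 − 1, so I = 90 − 10/2 + 1 = 86.

86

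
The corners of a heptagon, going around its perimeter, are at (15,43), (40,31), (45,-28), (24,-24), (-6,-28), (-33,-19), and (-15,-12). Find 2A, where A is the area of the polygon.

6158

Using the shoelace formula, 2A = |[15·31 − 40·43] + [40·(-28) − 45·31] + [45·(-24) − 24·(-28)] + [24·(-28) − (-6)·(-24)] + [(-6)·(-19) − (-33)·(-28)] + [(-33)·(-12) − (-15)·(-19)] + [(-15)·43 − 15·(-12)]| = 6158, so the area is 3079.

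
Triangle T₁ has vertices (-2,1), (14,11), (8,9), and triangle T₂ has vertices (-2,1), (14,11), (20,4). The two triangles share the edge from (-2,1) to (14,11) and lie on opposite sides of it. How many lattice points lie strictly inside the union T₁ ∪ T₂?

The union is the simple quadrilateral with vertices (-2,1), (8,9), (14,11), (20,4) in order.
The shoelace formula gives twice the area as |((-2)·9 − 8·1) + (8·11 − 14·9) + (14·4 − 20·11) + (20·1 − (-2)·4)| = 200, so the area is 100.
Along each edge there are gcd(|Δx|,|Δy|)+1 lattice points, so counting each shared vertex once the boundary has gcd(10,8) + gcd(6,2) + gcd(6,7) + gcd(22,3) = 2+2+1+1 = 6.
By Pick's theorem I = A − B/2 + 1 = 100 − 6/2 + 1 = 98.

98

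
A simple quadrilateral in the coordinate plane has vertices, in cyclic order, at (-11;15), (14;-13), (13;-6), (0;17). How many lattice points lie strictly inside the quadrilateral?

212

By the shoelace formula, twice the signed area is |[(-11)·(-13) − 14·15] + [14·(-6) − 13·(-13)] + [13·17 − 0·(-6)] + [0·15 − (-11)·17]| = 426, so the area is 213.
Summing gcd(|Δx|,|Δy|) over the edges gives the boundary count: gcd(25,28) + gcd(1,7) + gcd(13,23) + gcd(11,2) = 1+1+1+1 = 4.
Pick's theorem gives I = A − B/2 + 1 = 213 − 4/2 + 1 = 212.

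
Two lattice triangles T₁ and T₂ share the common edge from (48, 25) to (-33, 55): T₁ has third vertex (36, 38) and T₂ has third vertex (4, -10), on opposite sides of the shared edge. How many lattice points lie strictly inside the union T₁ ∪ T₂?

2423

The union is the simple quadrilateral with vertices (48, 25), (36, 38), (-33, 55), (4, -10) in order.
The shoelace formula gives twice the area as |[48·38 − 36·25] + [36·55 − (-33)·38] + [(-33)·(-10) − 4·55] + [4·25 − 48·(-10)]| = 4848, so the area is 2424.
The number of boundary lattice points is Σ gcd(|Δx|,|Δy|) = gcd(12,13) + gcd(69,17) + gcd(37,65) + gcd(44,35) = 1+1+1+1 = 4.
By Pick's theorem I = A − B/2 + 1 = 2424 − 4/2 + 1 = 2423.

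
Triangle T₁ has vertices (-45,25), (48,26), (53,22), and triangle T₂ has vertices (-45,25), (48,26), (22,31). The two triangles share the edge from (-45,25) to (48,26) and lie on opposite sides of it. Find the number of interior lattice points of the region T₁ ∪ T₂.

The union is the simple quadrilateral with vertices (-45,25), (53,22), (48,26), (22,31) in order.
By the shoelace formula, twice the signed area is |((-45)·22 − 53·25) + (53·26 − 48·22) + (48·31 − 22·26) + (22·25 − (-45)·31)| = 868, so the area is 434.
Summing gcd(|Δx|,|Δy|) over the edges gives the boundary count: gcd(98,3) + gcd(5,4) + gcd(26,5) + gcd(67,6) = 1+1+1+1 = 4.
By Pick's theorem I = A − B/2 + 1 = 434 − 4/2 + 1 = 433.

433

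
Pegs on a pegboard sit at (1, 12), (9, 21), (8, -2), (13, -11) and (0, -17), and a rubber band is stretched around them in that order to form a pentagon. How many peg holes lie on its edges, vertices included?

5

Along each edge there are gcd(|Δx|,|Δy|)+1 lattice points, so counting each shared vertex once the boundary has gcd(8,9) + gcd(1,23) + gcd(5,9) + gcd(13,6) + gcd(1,29) = 1+1+1+1+1 = 5.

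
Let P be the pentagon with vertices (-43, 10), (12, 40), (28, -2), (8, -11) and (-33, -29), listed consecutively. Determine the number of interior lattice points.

2720

Using the shoelace formula, 2A = |[(-43)·40 − 12·10] + [12·(-2) − 28·40] + [28·(-11) − 8·(-2)] + [8·(-29) − (-33)·(-11)] + [(-33)·10 − (-43)·(-29)]| = 5448, so the area is 2724.
The number of boundary lattice points is Σ gcd(|Δx|,|Δy|) = gcd(55,30) + gcd(16,42) + gcd(20,9) + gcd(41,18) + gcd(10,39) = 5+2+1+1+1 = 10.
By Pick's theorem A = I + B/2 − 1, so I = 2724 − 10/2 + 1 = 2720.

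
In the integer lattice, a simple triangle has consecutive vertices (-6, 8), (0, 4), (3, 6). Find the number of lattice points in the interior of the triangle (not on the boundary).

The shoelace formula gives twice the area as |((-6)·4 − 0·8) + (0·6 − 3·4) + (3·8 − (-6)·6)| = 24, so the area is 12.
Along each edge there are gcd(|Δx|,|Δy|)+1 lattice points, so counting each shared vertex once the boundary has gcd(6,4) + gcd(3,2) + gcd(9,2) = 2+1+1 = 4.
Pick's theorem gives I = A − B/2 + 1 = 12 − 4/2 + 1 = 11.

11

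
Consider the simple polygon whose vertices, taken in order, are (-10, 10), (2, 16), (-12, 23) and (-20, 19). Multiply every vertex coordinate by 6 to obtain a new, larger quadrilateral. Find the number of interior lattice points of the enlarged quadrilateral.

4987

By the shoelace formula, twice the signed area is |[(-10)·16 − 2·10] + [2·23 − (-12)·16] + [(-12)·19 − (-20)·23] + [(-20)·10 − (-10)·19]| = 280, so the area is 140.
Along each edge there are gcd(|Δx|,|Δy|)+1 lattice points, so counting each shared vertex once the boundary has gcd(12,6) + gcd(14,7) + gcd(8,4) + gcd(10,9) = 6+7+4+1 = 18.
Scaling by 6 multiplies the area by 6² = 36 (so the new area is 5040) and multiplies the boundary lattice-point count by 6, giving 108.
By Pick's theorem, the interior count of the dilated polygon is 5040 − 108/2 + 1 = 4987.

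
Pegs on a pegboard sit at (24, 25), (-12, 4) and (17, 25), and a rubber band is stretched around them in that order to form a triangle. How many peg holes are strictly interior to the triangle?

69

By the shoelace formula, twice the signed area is |(24·4 − (-12)·25) + ((-12)·25 − 17·4) + (17·25 − 24·25)| = 147, so the area is 147/2.
The number of boundary lattice points is Σ gcd(|Δx|,|Δy|) = gcd(36,21) + gcd(29,21) + gcd(7,0) = 3+1+7 = 11.
By Pick's theorem A = I + B/2 − 1, so I = 147/2 − 11/2 + 1 = 69.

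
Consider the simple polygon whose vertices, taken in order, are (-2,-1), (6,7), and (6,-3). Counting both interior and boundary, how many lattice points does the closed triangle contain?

51

The shoelace formula gives twice the area as |((-2)·7 − 6·(-1)) + (6·(-3) − 6·7) + (6·(-1) − (-2)·(-3))| = 80, so the area is 40.
Along each edge there are gcd(|Δx|,|Δy|)+1 lattice points, so counting each shared vertex once the boundary has gcd(8,8) + gcd(0,10) + gcd(8,2) = 8+10+2 = 20.
Pick's theorem gives I = A − B/2 + 1 = 40 − 20/2 + 1 = 31, so the closed region contains I + B = 31 + 20 = 51 lattice points.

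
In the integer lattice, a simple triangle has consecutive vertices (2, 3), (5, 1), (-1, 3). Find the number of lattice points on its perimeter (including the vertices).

Summing gcd(|Δx|,|Δy|) over the edges gives the boundary count: gcd(3,2) + gcd(6,2) + gcd(3,0) = 1+2+3 = 6.

6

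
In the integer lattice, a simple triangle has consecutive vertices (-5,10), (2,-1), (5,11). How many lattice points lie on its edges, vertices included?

Summing gcd(|Δx|,|Δy|) over the edges gives the boundary count: gcd(7,11) + gcd(3,12) + gcd(10,1) = 1+3+1 = 5.

5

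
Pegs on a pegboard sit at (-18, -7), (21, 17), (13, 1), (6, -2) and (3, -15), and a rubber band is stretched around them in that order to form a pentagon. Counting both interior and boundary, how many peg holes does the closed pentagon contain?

The shoelace formula gives twice the area as |[(-18)·17 − 21·(-7)] + [21·1 − 13·17] + [13·(-2) − 6·1] + [6·(-15) − 3·(-2)] + [3·(-7) − (-18)·(-15)]| = 766, so the area is 383.
Along each edge there are gcd(|Δx|,|Δy|)+1 lattice points, so counting each shared vertex once the boundary has gcd(39,24) + gcd(8,16) + gcd(7,3) + gcd(3,13) + gcd(21,8) = 3+8+1+1+1 = 14.
Pick's theorem gives I = A − B/2 + 1 = 383 − 14/2 + 1 = 377, so the closed region contains I + B = 377 + 14 = 391 lattice points.

391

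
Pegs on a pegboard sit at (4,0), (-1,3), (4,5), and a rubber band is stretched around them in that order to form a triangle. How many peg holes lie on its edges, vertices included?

7

Along each edge there are gcd(|Δx|,|Δy|)+1 lattice points, so counting each shared vertex once the boundary has gcd(5,3) + gcd(5,2) + gcd(0,5) = 1+1+5 = 7.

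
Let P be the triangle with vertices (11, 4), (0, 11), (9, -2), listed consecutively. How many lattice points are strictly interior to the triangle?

39

By the shoelace formula, twice the signed area is |(11·11 − 0·4) + (0·(-2) − 9·11) + (9·4 − 11·(-2))| = 80, so the area is 40.
Along each edge there are gcd(|Δx|,|Δy|)+1 lattice points, so counting each shared vertex once the boundary has gcd(11,7) + gcd(9,13) + gcd(2,6) = 1+1+2 = 4.
By Pick's theorem A = I + B/2 − 1, so I = 40 − 4/2 + 1 = 39.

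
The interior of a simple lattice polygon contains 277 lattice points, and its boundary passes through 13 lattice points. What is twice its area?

565

By Pick's theorem, A = I + B/2 − 1 = 277 + 13/2 − 1 = 565/2.
Hence 2A = 565.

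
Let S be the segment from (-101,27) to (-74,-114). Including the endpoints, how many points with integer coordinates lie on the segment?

The number of lattice points on a segment between lattice points is gcd(|Δx|,|Δy|) + 1 = gcd(27,141) + 1 = 3 + 1 = 4.

4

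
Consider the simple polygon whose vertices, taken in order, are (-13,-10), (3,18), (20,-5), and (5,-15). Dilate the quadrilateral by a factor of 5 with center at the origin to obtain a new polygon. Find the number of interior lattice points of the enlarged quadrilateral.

13711

The shoelace formula gives twice the area as |((-13)·18 − 3·(-10)) + (3·(-5) − 20·18) + (20·(-15) − 5·(-5)) + (5·(-10) − (-13)·(-15))| = 1099, so the area is 549.5.
Along each edge there are gcd(|Δx|,|Δy|)+1 lattice points, so counting each shared vertex once the boundary has gcd(16,28) + gcd(17,23) + gcd(15,10) + gcd(18,5) = 4+1+5+1 = 11.
Scaling by 5 multiplies the area by 5² = 25 (so the new area is 27475/2) and multiplies the boundary lattice-point count by 5, giving 55.
By Pick's theorem, the interior count of the dilated polygon is 27475/2 − 55/2 + 1 = 13711.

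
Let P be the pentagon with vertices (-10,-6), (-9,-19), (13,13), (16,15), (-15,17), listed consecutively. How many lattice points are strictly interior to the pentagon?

By the shoelace formula, twice the signed area is |((-10)·(-19) − (-9)·(-6)) + ((-9)·13 − 13·(-19)) + (13·15 − 16·13) + (16·17 − (-15)·15) + ((-15)·(-6) − (-10)·17)| = 1010, so the area is 505.
The number of boundary lattice points is Σ gcd(|Δx|,|Δy|) = gcd(1,13) + gcd(22,32) + gcd(3,2) + gcd(31,2) + gcd(5,23) = 1+2+1+1+1 = 6.
Pick's theorem gives I = A − B/2 + 1 = 505 − 6/2 + 1 = 503.

503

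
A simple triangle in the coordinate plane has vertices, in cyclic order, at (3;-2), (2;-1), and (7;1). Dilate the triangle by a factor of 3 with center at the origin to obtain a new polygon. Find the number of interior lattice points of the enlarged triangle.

28

Using the shoelace formula, 2A = |[3·(-1) − 2·(-2)] + [2·1 − 7·(-1)] + [7·(-2) − 3·1]| = 7, so the area is 3.5.
Summing gcd(|Δx|,|Δy|) over the edges gives the boundary count: gcd(1,1) + gcd(5,2) + gcd(4,3) = 1+1+1 = 3.
Scaling by 3 multiplies the area by 3² = 9 (so the new area is 31.5) and multiplies the boundary lattice-point count by 3, giving 9.
By Pick's theorem, the interior count of the dilated polygon is 31.5 − 9/2 + 1 = 28.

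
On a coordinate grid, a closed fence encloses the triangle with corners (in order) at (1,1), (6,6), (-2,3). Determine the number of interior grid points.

10

By the shoelace formula, twice the signed area is |(1·6 − 6·1) + (6·3 − (-2)·6) + ((-2)·1 − 1·3)| = 25, so the area is 12.5.
Along each edge there are gcd(|Δx|,|Δy|)+1 lattice points, so counting each shared vertex once the boundary has gcd(5,5) + gcd(8,3) + gcd(3,2) = 5+1+1 = 7.
By Pick's theorem A = I + B/2 − 1, so I = 12.5 − 7/2 + 1 = 10.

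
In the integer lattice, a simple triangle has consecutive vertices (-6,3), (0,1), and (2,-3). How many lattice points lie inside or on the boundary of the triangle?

14

Using the shoelace formula, 2A = |[(-6)·1 − 0·3] + [0·(-3) − 2·1] + [2·3 − (-6)·(-3)]| = 20, so the area is 10.
The number of boundary lattice points is Σ gcd(|Δx|,|Δy|) = gcd(6,2) + gcd(2,4) + gcd(8,6) = 2+2+2 = 6.
Pick's theorem gives I = A − B/2 + 1 = 10 − 6/2 + 1 = 8, so the closed region contains I + B = 8 + 6 = 14 lattice points.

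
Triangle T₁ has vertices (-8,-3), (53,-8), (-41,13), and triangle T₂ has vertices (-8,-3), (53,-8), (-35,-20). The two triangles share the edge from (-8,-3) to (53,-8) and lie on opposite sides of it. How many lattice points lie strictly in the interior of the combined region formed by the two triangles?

The union is the simple quadrilateral with vertices (-8,-3), (-41,13), (53,-8), (-35,-20) in order.
The shoelace formula gives twice the area as |[(-8)·13 − (-41)·(-3)] + [(-41)·(-8) − 53·13] + [53·(-20) − (-35)·(-8)] + [(-35)·(-3) − (-8)·(-20)]| = 1983, so the area is 1983/2.
Summing gcd(|Δx|,|Δy|) over the edges gives the boundary count: gcd(33,16) + gcd(94,21) + gcd(88,12) + gcd(27,17) = 1+1+4+1 = 7.
By Pick's theorem I = A − B/2 + 1 = 1983/2 − 7/2 + 1 = 989.

989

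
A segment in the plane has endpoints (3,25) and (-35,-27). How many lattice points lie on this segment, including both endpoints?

3

The number of lattice points on a segment between lattice points is gcd(|Δx|,|Δy|) + 1 = gcd(38,52) + 1 = 2 + 1 = 3.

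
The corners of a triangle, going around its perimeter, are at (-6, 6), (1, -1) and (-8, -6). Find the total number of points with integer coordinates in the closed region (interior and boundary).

55

The shoelace formula gives twice the area as |[(-6)·(-1) − 1·6] + [1·(-6) − (-8)·(-1)] + [(-8)·6 − (-6)·(-6)]| = 98, so the area is 49.
Summing gcd(|Δx|,|Δy|) over the edges gives the boundary count: gcd(7,7) + gcd(9,5) + gcd(2,12) = 7+1+2 = 10.
Pick's theorem gives I = A − B/2 + 1 = 49 − 10/2 + 1 = 45, so the closed region contains I + B = 45 + 10 = 55 lattice points.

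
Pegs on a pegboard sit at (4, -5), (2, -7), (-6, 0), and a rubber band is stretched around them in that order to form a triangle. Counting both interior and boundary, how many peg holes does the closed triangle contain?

By the shoelace formula, twice the signed area is |[4·(-7) − 2·(-5)] + [2·0 − (-6)·(-7)] + [(-6)·(-5) − 4·0]| = 30, so the area is 15.
Summing gcd(|Δx|,|Δy|) over the edges gives the boundary count: gcd(2,2) + gcd(8,7) + gcd(10,5) = 2+1+5 = 8.
Pick's theorem gives I = A − B/2 + 1 = 15 − 8/2 + 1 = 12, so the closed region contains I + B = 12 + 8 = 20 lattice points.

20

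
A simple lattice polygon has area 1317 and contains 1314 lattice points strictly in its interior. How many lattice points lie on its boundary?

Pick's theorem gives A = I + B/2 − 1, so B = 2(A − I + 1) = 2(1317 − 1314 + 1) = 8.

8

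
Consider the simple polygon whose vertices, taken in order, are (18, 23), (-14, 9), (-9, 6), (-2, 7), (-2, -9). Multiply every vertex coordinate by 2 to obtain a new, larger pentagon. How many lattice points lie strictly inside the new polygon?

Using the shoelace formula, 2A = |[18·9 − (-14)·23] + [(-14)·6 − (-9)·9] + [(-9)·7 − (-2)·6] + [(-2)·(-9) − (-2)·7] + [(-2)·23 − 18·(-9)]| = 578, so the area is 289.
Summing gcd(|Δx|,|Δy|) over the edges gives the boundary count: gcd(32,14) + gcd(5,3) + gcd(7,1) + gcd(0,16) + gcd(20,32) = 2+1+1+16+4 = 24.
Scaling by 2 multiplies the area by 2² = 4 (so the new area is 1156) and multiplies the boundary lattice-point count by 2, giving 48.
By Pick's theorem, the interior count of the dilated polygon is 1156 − 48/2 + 1 = 1133.

1133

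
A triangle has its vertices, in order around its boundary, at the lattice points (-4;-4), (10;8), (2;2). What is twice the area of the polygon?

12

Using the shoelace formula, 2A = |[(-4)·8 − 10·(-4)] + [10·2 − 2·8] + [2·(-4) − (-4)·2]| = 12, so the area is 6.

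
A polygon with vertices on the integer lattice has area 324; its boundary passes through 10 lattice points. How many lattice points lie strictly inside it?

From Pick's theorem, I = A − B/2 + 1 = 324 − 10/2 + 1 = 320.

320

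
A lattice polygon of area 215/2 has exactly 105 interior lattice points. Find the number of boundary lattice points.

7

Pick's theorem gives A = I + B/2 − 1, so B = 2(A − I + 1) = 2(215/2 − 105 + 1) = 7.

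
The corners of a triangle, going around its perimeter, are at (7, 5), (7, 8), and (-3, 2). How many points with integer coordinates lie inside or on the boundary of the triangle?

By the shoelace formula, twice the signed area is |(7·8 − 7·5) + (7·2 − (-3)·8) + ((-3)·5 − 7·2)| = 30, so the area is 15.
The number of boundary lattice points is Σ gcd(|Δx|,|Δy|) = gcd(0,3) + gcd(10,6) + gcd(10,3) = 3+2+1 = 6.
Pick's theorem gives I = A − B/2 + 1 = 15 − 6/2 + 1 = 13, so the closed region contains I + B = 13 + 6 = 19 lattice points.

19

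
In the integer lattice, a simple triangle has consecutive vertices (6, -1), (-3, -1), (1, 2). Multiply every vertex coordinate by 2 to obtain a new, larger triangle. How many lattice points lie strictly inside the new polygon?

Using the shoelace formula, 2A = |[6·(-1) − (-3)·(-1)] + [(-3)·2 − 1·(-1)] + [1·(-1) − 6·2]| = 27, so the area is 13.5.
Summing gcd(|Δx|,|Δy|) over the edges gives the boundary count: gcd(9,0) + gcd(4,3) + gcd(5,3) = 9+1+1 = 11.
Scaling by 2 multiplies the area by 2² = 4 (so the new area is 54) and multiplies the boundary lattice-point count by 2, giving 22.
By Pick's theorem, the interior count of the dilated polygon is 54 − 22/2 + 1 = 44.

44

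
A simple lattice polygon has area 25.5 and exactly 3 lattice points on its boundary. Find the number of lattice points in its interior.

25

From Pick's theorem, I = A − B/2 + 1 = 25.5 − 3/2 + 1 = 25.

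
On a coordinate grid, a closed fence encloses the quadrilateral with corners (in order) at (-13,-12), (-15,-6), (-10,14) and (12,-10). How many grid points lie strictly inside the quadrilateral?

353

By the shoelace formula, twice the signed area is |((-13)·(-6) − (-15)·(-12)) + ((-15)·14 − (-10)·(-6)) + ((-10)·(-10) − 12·14) + (12·(-12) − (-13)·(-10))| = 714, so the area is 357.
The number of boundary lattice points is Σ gcd(|Δx|,|Δy|) = gcd(2,6) + gcd(5,20) + gcd(22,24) + gcd(25,2) = 2+5+2+1 = 10.
Pick's theorem gives I = A − B/2 + 1 = 357 − 10/2 + 1 = 353.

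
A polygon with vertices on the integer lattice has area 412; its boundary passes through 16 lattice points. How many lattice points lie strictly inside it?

Pick's theorem A = I + B/2 − 1 rearranges to I = A − B/2 + 1 = 412 − 16/2 + 1 = 405.

405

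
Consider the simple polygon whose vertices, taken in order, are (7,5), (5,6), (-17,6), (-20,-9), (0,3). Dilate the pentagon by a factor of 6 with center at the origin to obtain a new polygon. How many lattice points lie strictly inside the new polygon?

6046

Using the shoelace formula, 2A = |(7·6 − 5·5) + (5·6 − (-17)·6) + ((-17)·(-9) − (-20)·6) + ((-20)·3 − 0·(-9)) + (0·5 − 7·3)| = 341, so the area is 170.5.
Summing gcd(|Δx|,|Δy|) over the edges gives the boundary count: gcd(2,1) + gcd(22,0) + gcd(3,15) + gcd(20,12) + gcd(7,2) = 1+22+3+4+1 = 31.
Scaling by 6 multiplies the area by 6² = 36 (so the new area is 6138) and multiplies the boundary lattice-point count by 6, giving 186.
By Pick's theorem, the interior count of the dilated polygon is 6138 − 186/2 + 1 = 6046.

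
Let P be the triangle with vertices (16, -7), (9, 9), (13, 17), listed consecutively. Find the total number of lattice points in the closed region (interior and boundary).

65

Using the shoelace formula, 2A = |[16·9 − 9·(-7)] + [9·17 − 13·9] + [13·(-7) − 16·17]| = 120, so the area is 60.
Along each edge there are gcd(|Δx|,|Δy|)+1 lattice points, so counting each shared vertex once the boundary has gcd(7,16) + gcd(4,8) + gcd(3,24) = 1+4+3 = 8.
Pick's theorem gives I = A − B/2 + 1 = 60 − 8/2 + 1 = 57, so the closed region contains I + B = 57 + 8 = 65 lattice points.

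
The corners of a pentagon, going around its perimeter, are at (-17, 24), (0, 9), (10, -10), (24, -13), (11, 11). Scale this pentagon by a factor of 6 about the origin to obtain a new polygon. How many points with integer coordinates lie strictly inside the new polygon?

The shoelace formula gives twice the area as |((-17)·9 − 0·24) + (0·(-10) − 10·9) + (10·(-13) − 24·(-10)) + (24·11 − 11·(-13)) + (11·24 − (-17)·11)| = 725, so the area is 362.5.
Along each edge there are gcd(|Δx|,|Δy|)+1 lattice points, so counting each shared vertex once the boundary has gcd(17,15) + gcd(10,19) + gcd(14,3) + gcd(13,24) + gcd(28,13) = 1+1+1+1+1 = 5.
Scaling by 6 multiplies the area by 6² = 36 (so the new area is 13050) and multiplies the boundary lattice-point count by 6, giving 30.
By Pick's theorem, the interior count of the dilated polygon is 13050 − 30/2 + 1 = 13036.

13036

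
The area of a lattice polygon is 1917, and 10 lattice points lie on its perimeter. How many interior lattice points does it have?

1913

Pick's theorem A = I + B/2 − 1 rearranges to I = A − B/2 + 1 = 1917 − 10/2 + 1 = 1913.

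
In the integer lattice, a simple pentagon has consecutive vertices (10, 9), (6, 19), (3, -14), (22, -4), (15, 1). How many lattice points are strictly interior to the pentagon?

246

Using the shoelace formula, 2A = |[10·19 − 6·9] + [6·(-14) − 3·19] + [3·(-4) − 22·(-14)] + [22·1 − 15·(-4)] + [15·9 − 10·1]| = 498, so the area is 249.
Along each edge there are gcd(|Δx|,|Δy|)+1 lattice points, so counting each shared vertex once the boundary has gcd(4,10) + gcd(3,33) + gcd(19,10) + gcd(7,5) + gcd(5,8) = 2+3+1+1+1 = 8.
By Pick's theorem A = I + B/2 − 1, so I = 249 − 8/2 + 1 = 246.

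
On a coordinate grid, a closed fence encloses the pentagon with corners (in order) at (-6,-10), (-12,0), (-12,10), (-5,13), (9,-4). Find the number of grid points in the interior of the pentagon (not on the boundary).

The shoelace formula gives twice the area as |((-6)·0 − (-12)·(-10)) + ((-12)·10 − (-12)·0) + ((-12)·13 − (-5)·10) + ((-5)·(-4) − 9·13) + (9·(-10) − (-6)·(-4))| = 557, so the area is 278.5.
Summing gcd(|Δx|,|Δy|) over the edges gives the boundary count: gcd(6,10) + gcd(0,10) + gcd(7,3) + gcd(14,17) + gcd(15,6) = 2+10+1+1+3 = 17.
Pick's theorem gives I = A − B/2 + 1 = 278.5 − 17/2 + 1 = 271.

271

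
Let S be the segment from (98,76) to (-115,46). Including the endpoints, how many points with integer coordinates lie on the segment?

4

The number of lattice points on a segment between lattice points is gcd(|Δx|,|Δy|) + 1 = gcd(213,30) + 1 = 3 + 1 = 4.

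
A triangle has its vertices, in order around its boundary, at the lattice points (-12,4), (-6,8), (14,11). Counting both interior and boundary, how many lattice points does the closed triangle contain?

By the shoelace formula, twice the signed area is |((-12)·8 − (-6)·4) + ((-6)·11 − 14·8) + (14·4 − (-12)·11)| = 62, so the area is 31.
The number of boundary lattice points is Σ gcd(|Δx|,|Δy|) = gcd(6,4) + gcd(20,3) + gcd(26,7) = 2+1+1 = 4.
Pick's theorem gives I = A − B/2 + 1 = 31 − 4/2 + 1 = 30, so the closed region contains I + B = 30 + 4 = 34 lattice points.

34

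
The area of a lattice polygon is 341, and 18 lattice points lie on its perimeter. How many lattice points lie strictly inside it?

From Pick's theorem, I = A − B/2 + 1 = 341 − 18/2 + 1 = 333.

333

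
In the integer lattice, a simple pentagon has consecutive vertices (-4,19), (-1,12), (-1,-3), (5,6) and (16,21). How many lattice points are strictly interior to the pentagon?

By the shoelace formula, twice the signed area is |((-4)·12 − (-1)·19) + ((-1)·(-3) − (-1)·12) + ((-1)·6 − 5·(-3)) + (5·21 − 16·6) + (16·19 − (-4)·21)| = 392, so the area is 196.
Along each edge there are gcd(|Δx|,|Δy|)+1 lattice points, so counting each shared vertex once the boundary has gcd(3,7) + gcd(0,15) + gcd(6,9) + gcd(11,15) + gcd(20,2) = 1+15+3+1+2 = 22.
Pick's theorem gives I = A − B/2 + 1 = 196 − 22/2 + 1 = 186.

186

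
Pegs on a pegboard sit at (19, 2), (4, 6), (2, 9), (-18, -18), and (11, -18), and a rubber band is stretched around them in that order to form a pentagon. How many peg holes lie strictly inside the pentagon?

554

By the shoelace formula, twice the signed area is |[19·6 − 4·2] + [4·9 − 2·6] + [2·(-18) − (-18)·9] + [(-18)·(-18) − 11·(-18)] + [11·2 − 19·(-18)]| = 1142, so the area is 571.
Summing gcd(|Δx|,|Δy|) over the edges gives the boundary count: gcd(15,4) + gcd(2,3) + gcd(20,27) + gcd(29,0) + gcd(8,20) = 1+1+1+29+4 = 36.
Pick's theorem gives I = A − B/2 + 1 = 571 − 36/2 + 1 = 554.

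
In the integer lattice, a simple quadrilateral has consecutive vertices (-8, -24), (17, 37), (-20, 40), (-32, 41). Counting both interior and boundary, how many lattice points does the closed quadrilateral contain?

Using the shoelace formula, 2A = |[(-8)·37 − 17·(-24)] + [17·40 − (-20)·37] + [(-20)·41 − (-32)·40] + [(-32)·(-24) − (-8)·41]| = 3088, so the area is 1544.
Summing gcd(|Δx|,|Δy|) over the edges gives the boundary count: gcd(25,61) + gcd(37,3) + gcd(12,1) + gcd(24,65) = 1+1+1+1 = 4.
Pick's theorem gives I = A − B/2 + 1 = 1544 − 4/2 + 1 = 1543, so the closed region contains I + B = 1543 + 4 = 1547 lattice points.

1547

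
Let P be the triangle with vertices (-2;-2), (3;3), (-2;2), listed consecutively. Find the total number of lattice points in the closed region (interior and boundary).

Using the shoelace formula, 2A = |[(-2)·3 − 3·(-2)] + [3·2 − (-2)·3] + [(-2)·(-2) − (-2)·2]| = 20, so the area is 10.
The number of boundary lattice points is Σ gcd(|Δx|,|Δy|) = gcd(5,5) + gcd(5,1) + gcd(0,4) = 5+1+4 = 10.
Pick's theorem gives I = A − B/2 + 1 = 10 − 10/2 + 1 = 6, so the closed region contains I + B = 6 + 10 = 16 lattice points.

16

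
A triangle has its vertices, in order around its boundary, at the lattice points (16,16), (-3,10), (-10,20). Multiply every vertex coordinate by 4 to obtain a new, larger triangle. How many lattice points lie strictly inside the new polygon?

1849

The shoelace formula gives twice the area as |(16·10 − (-3)·16) + ((-3)·20 − (-10)·10) + ((-10)·16 − 16·20)| = 232, so the area is 116.
The number of boundary lattice points is Σ gcd(|Δx|,|Δy|) = gcd(19,6) + gcd(7,10) + gcd(26,4) = 1+1+2 = 4.
Scaling by 4 multiplies the area by 4² = 16 (so the new area is 1856) and multiplies the boundary lattice-point count by 4, giving 16.
By Pick's theorem, the interior count of the dilated polygon is 1856 − 16/2 + 1 = 1849.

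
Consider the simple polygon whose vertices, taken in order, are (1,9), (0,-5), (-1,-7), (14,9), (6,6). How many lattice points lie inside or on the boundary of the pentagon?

The shoelace formula gives twice the area as |[1·(-5) − 0·9] + [0·(-7) − (-1)·(-5)] + [(-1)·9 − 14·(-7)] + [14·6 − 6·9] + [6·9 − 1·6]| = 157, so the area is 78.5.
Summing gcd(|Δx|,|Δy|) over the edges gives the boundary count: gcd(1,14) + gcd(1,2) + gcd(15,16) + gcd(8,3) + gcd(5,3) = 1+1+1+1+1 = 5.
Pick's theorem gives I = A − B/2 + 1 = 78.5 − 5/2 + 1 = 77, so the closed region contains I + B = 77 + 5 = 82 lattice points.

82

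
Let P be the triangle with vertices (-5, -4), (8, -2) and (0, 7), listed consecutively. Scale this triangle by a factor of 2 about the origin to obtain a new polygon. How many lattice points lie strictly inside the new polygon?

Using the shoelace formula, 2A = |[(-5)·(-2) − 8·(-4)] + [8·7 − 0·(-2)] + [0·(-4) − (-5)·7]| = 133, so the area is 133/2.
Along each edge there are gcd(|Δx|,|Δy|)+1 lattice points, so counting each shared vertex once the boundary has gcd(13,2) + gcd(8,9) + gcd(5,11) = 1+1+1 = 3.
Scaling by 2 multiplies the area by 2² = 4 (so the new area is 266) and multiplies the boundary lattice-point count by 2, giving 6.
By Pick's theorem, the interior count of the dilated polygon is 266 − 6/2 + 1 = 264.

264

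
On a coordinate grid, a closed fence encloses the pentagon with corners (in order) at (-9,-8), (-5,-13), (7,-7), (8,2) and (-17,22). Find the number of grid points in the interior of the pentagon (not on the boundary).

Using the shoelace formula, 2A = |[(-9)·(-13) − (-5)·(-8)] + [(-5)·(-7) − 7·(-13)] + [7·2 − 8·(-7)] + [8·22 − (-17)·2] + [(-17)·(-8) − (-9)·22]| = 817, so the area is 817/2.
Summing gcd(|Δx|,|Δy|) over the edges gives the boundary count: gcd(4,5) + gcd(12,6) + gcd(1,9) + gcd(25,20) + gcd(8,30) = 1+6+1+5+2 = 15.
Pick's theorem gives I = A − B/2 + 1 = 817/2 − 15/2 + 1 = 402.

402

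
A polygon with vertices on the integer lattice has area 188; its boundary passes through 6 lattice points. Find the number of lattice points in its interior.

From Pick's theorem, I = A − B/2 + 1 = 188 − 6/2 + 1 = 186.

186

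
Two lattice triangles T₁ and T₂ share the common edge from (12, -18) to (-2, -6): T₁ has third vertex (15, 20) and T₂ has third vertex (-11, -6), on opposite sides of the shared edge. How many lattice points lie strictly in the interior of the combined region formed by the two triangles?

333

The union is the simple quadrilateral with vertices (12, -18), (15, 20), (-2, -6), (-11, -6) in order.
Using the shoelace formula, 2A = |(12·20 − 15·(-18)) + (15·(-6) − (-2)·20) + ((-2)·(-6) − (-11)·(-6)) + ((-11)·(-18) − 12·(-6))| = 676, so the area is 338.
Summing gcd(|Δx|,|Δy|) over the edges gives the boundary count: gcd(3,38) + gcd(17,26) + gcd(9,0) + gcd(23,12) = 1+1+9+1 = 12.
By Pick's theorem I = A − B/2 + 1 = 338 − 12/2 + 1 = 333.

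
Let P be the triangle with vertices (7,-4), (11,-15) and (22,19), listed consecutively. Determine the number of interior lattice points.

128

By the shoelace formula, twice the signed area is |[7·(-15) − 11·(-4)] + [11·19 − 22·(-15)] + [22·(-4) − 7·19]| = 257, so the area is 257/2.
The number of boundary lattice points is Σ gcd(|Δx|,|Δy|) = gcd(4,11) + gcd(11,34) + gcd(15,23) = 1+1+1 = 3.
Pick's theorem gives I = A − B/2 + 1 = 257/2 − 3/2 + 1 = 128.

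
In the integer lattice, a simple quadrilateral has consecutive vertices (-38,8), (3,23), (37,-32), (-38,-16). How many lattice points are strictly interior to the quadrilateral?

Using the shoelace formula, 2A = |[(-38)·23 − 3·8] + [3·(-32) − 37·23] + [37·(-16) − (-38)·(-32)] + [(-38)·8 − (-38)·(-16)]| = 4565, so the area is 4565/2.
The number of boundary lattice points is Σ gcd(|Δx|,|Δy|) = gcd(41,15) + gcd(34,55) + gcd(75,16) + gcd(0,24) = 1+1+1+24 = 27.
By Pick's theorem A = I + B/2 − 1, so I = 4565/2 − 27/2 + 1 = 2270.

2270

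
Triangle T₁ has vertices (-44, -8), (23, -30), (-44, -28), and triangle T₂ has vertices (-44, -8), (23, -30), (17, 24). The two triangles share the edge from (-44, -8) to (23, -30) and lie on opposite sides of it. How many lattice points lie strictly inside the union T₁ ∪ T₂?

The union is the simple quadrilateral with vertices (-44, -8), (-44, -28), (23, -30), (17, 24) in order.
By the shoelace formula, twice the signed area is |[(-44)·(-28) − (-44)·(-8)] + [(-44)·(-30) − 23·(-28)] + [23·24 − 17·(-30)] + [17·(-8) − (-44)·24]| = 4826, so the area is 2413.
Summing gcd(|Δx|,|Δy|) over the edges gives the boundary count: gcd(0,20) + gcd(67,2) + gcd(6,54) + gcd(61,32) = 20+1+6+1 = 28.
By Pick's theorem I = A − B/2 + 1 = 2413 − 28/2 + 1 = 2400.

2400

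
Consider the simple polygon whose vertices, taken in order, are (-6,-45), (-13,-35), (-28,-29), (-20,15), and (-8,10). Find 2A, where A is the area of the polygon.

By the shoelace formula, twice the signed area is |[(-6)·(-35) − (-13)·(-45)] + [(-13)·(-29) − (-28)·(-35)] + [(-28)·15 − (-20)·(-29)] + [(-20)·10 − (-8)·15] + [(-8)·(-45) − (-6)·10]| = 1638, so the area is 819.

1638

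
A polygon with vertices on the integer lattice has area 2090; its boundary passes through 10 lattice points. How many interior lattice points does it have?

Pick's theorem A = I + B/2 − 1 rearranges to I = A − B/2 + 1 = 2090 − 10/2 + 1 = 2086.

2086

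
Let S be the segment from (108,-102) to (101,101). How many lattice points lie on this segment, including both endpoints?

The number of lattice points on a segment between lattice points is gcd(|Δx|,|Δy|) + 1 = gcd(7,203) + 1 = 7 + 1 = 8.

8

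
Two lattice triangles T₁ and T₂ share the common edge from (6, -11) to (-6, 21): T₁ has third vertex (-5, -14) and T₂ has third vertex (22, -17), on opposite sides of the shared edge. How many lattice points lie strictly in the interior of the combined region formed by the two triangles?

412

The union is the simple quadrilateral with vertices (6, -11), (-5, -14), (-6, 21), (22, -17) in order.
The shoelace formula gives twice the area as |(6·(-14) − (-5)·(-11)) + ((-5)·21 − (-6)·(-14)) + ((-6)·(-17) − 22·21) + (22·(-11) − 6·(-17))| = 828, so the area is 414.
Along each edge there are gcd(|Δx|,|Δy|)+1 lattice points, so counting each shared vertex once the boundary has gcd(11,3) + gcd(1,35) + gcd(28,38) + gcd(16,6) = 1+1+2+2 = 6.
By Pick's theorem I = A − B/2 + 1 = 414 − 6/2 + 1 = 412.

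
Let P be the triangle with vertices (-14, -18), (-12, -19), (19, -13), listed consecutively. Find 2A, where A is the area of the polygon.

43

By the shoelace formula, twice the signed area is |[(-14)·(-19) − (-12)·(-18)] + [(-12)·(-13) − 19·(-19)] + [19·(-18) − (-14)·(-13)]| = 43, so the area is 21.5.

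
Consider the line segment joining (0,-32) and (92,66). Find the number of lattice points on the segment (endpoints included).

The number of lattice points on a segment between lattice points is gcd(|Δx|,|Δy|) + 1 = gcd(92,98) + 1 = 2 + 1 = 3.

3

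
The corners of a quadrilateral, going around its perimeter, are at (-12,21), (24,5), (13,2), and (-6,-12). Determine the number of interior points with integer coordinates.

494

Using the shoelace formula, 2A = |[(-12)·5 − 24·21] + [24·2 − 13·5] + [13·(-12) − (-6)·2] + [(-6)·21 − (-12)·(-12)]| = 995, so the area is 995/2.
The number of boundary lattice points is Σ gcd(|Δx|,|Δy|) = gcd(36,16) + gcd(11,3) + gcd(19,14) + gcd(6,33) = 4+1+1+3 = 9.
By Pick's theorem A = I + B/2 − 1, so I = 995/2 − 9/2 + 1 = 494.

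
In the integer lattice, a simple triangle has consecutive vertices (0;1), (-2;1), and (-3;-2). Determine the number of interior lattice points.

1

Using the shoelace formula, 2A = |[0·1 − (-2)·1] + [(-2)·(-2) − (-3)·1] + [(-3)·1 − 0·(-2)]| = 6, so the area is 3.
Along each edge there are gcd(|Δx|,|Δy|)+1 lattice points, so counting each shared vertex once the boundary has gcd(2,0) + gcd(1,3) + gcd(3,3) = 2+1+3 = 6.
By Pick's theorem A = I + B/2 − 1, so I = 3 − 6/2 + 1 = 1.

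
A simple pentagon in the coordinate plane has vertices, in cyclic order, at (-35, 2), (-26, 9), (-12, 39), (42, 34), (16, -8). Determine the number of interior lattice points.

2169

Using the shoelace formula, 2A = |((-35)·9 − (-26)·2) + ((-26)·39 − (-12)·9) + ((-12)·34 − 42·39) + (42·(-8) − 16·34) + (16·2 − (-35)·(-8))| = 4343, so the area is 4343/2.
Summing gcd(|Δx|,|Δy|) over the edges gives the boundary count: gcd(9,7) + gcd(14,30) + gcd(54,5) + gcd(26,42) + gcd(51,10) = 1+2+1+2+1 = 7.
By Pick's theorem A = I + B/2 − 1, so I = 4343/2 − 7/2 + 1 = 2169.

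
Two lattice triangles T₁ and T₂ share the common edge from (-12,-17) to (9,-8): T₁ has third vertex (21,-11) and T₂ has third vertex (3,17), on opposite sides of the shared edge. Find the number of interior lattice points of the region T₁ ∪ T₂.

The union is the simple quadrilateral with vertices (-12,-17), (21,-11), (9,-8), (3,17) in order.
The shoelace formula gives twice the area as |((-12)·(-11) − 21·(-17)) + (21·(-8) − 9·(-11)) + (9·17 − 3·(-8)) + (3·(-17) − (-12)·17)| = 750, so the area is 375.
Along each edge there are gcd(|Δx|,|Δy|)+1 lattice points, so counting each shared vertex once the boundary has gcd(33,6) + gcd(12,3) + gcd(6,25) + gcd(15,34) = 3+3+1+1 = 8.
By Pick's theorem I = A − B/2 + 1 = 375 − 8/2 + 1 = 372.

372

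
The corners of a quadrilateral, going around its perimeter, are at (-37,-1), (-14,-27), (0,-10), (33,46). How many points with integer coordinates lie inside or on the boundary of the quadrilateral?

1565

The shoelace formula gives twice the area as |[(-37)·(-27) − (-14)·(-1)] + [(-14)·(-10) − 0·(-27)] + [0·46 − 33·(-10)] + [33·(-1) − (-37)·46]| = 3124, so the area is 1562.
Summing gcd(|Δx|,|Δy|) over the edges gives the boundary count: gcd(23,26) + gcd(14,17) + gcd(33,56) + gcd(70,47) = 1+1+1+1 = 4.
Pick's theorem gives I = A − B/2 + 1 = 1562 − 4/2 + 1 = 1561, so the closed region contains I + B = 1561 + 4 = 1565 lattice points.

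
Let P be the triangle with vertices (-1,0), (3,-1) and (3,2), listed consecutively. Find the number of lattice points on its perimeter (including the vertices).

Along each edge there are gcd(|Δx|,|Δy|)+1 lattice points, so counting each shared vertex once the boundary has gcd(4,1) + gcd(0,3) + gcd(4,2) = 1+3+2 = 6.

6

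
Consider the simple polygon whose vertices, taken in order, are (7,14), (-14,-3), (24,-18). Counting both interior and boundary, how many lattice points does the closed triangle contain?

483

Using the shoelace formula, 2A = |[7·(-3) − (-14)·14] + [(-14)·(-18) − 24·(-3)] + [24·14 − 7·(-18)]| = 961, so the area is 480.5.
The number of boundary lattice points is Σ gcd(|Δx|,|Δy|) = gcd(21,17) + gcd(38,15) + gcd(17,32) = 1+1+1 = 3.
Pick's theorem gives I = A − B/2 + 1 = 480.5 − 3/2 + 1 = 480, so the closed region contains I + B = 480 + 3 = 483 lattice points.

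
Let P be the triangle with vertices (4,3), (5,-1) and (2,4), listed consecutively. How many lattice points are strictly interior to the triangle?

Using the shoelace formula, 2A = |[4·(-1) − 5·3] + [5·4 − 2·(-1)] + [2·3 − 4·4]| = 7, so the area is 3.5.
Summing gcd(|Δx|,|Δy|) over the edges gives the boundary count: gcd(1,4) + gcd(3,5) + gcd(2,1) = 1+1+1 = 3.
By Pick's theorem A = I + B/2 − 1, so I = 3.5 − 3/2 + 1 = 3.

3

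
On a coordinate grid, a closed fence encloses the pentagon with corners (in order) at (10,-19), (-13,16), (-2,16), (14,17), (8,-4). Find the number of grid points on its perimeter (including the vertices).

Summing gcd(|Δx|,|Δy|) over the edges gives the boundary count: gcd(23,35) + gcd(11,0) + gcd(16,1) + gcd(6,21) + gcd(2,15) = 1+11+1+3+1 = 17.

17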